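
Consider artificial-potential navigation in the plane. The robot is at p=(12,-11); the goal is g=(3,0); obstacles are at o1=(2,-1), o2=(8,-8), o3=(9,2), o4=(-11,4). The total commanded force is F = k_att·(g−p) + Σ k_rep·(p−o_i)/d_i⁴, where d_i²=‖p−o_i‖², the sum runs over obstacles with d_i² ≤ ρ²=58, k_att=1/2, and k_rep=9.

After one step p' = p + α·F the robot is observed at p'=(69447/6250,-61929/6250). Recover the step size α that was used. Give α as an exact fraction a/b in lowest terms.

α = 1/5

F_att = 1/2·(g−p) = 1/2·(-9,11) = (-4.5000,5.5000)
o1: d²=200 > ρ²=58 → inactive
o2: d²=25 ≤ ρ²=58; F_rep = 9·(4,-3)/25² = (0.0576,-0.0432)
o3: d²=178 > ρ²=58 → inactive
o4: d²=754 > ρ²=58 → inactive
F = F_att + ΣF_rep = (-4.4424,5.4568)
Δp = p'−p = (-0.8885,1.0914); α = Δx/Fx = (-5553/6250) / (-5553/1250) = 1/5
check: Δy/Fy = (6821/6250) / (6821/1250) = 1/5 ✓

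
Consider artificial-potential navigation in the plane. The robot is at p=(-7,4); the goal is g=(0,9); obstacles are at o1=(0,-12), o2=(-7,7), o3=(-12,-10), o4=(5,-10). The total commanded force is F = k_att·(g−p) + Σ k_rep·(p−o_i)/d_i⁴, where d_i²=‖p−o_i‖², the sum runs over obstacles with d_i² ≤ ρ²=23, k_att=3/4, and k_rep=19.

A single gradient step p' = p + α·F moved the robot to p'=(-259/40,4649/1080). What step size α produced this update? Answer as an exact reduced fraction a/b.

F_att = 3/4·(g−p) = 3/4·(7,5) = (5.2500,3.7500)
o1: d²=305 > ρ²=23 → inactive
o2: d²=9 ≤ ρ²=23; F_rep = 19·(0,-3)/9² = (0.0000,-0.7037)
o3: d²=221 > ρ²=23 → inactive
o4: d²=340 > ρ²=23 → inactive
F = F_att + ΣF_rep = (5.2500,3.0463)
Δp = p'−p = (0.5250,0.3046); α = Δx/Fx = (21/40) / (21/4) = 1/10
check: Δy/Fy = (329/1080) / (329/108) = 1/10 ✓

α = 1/10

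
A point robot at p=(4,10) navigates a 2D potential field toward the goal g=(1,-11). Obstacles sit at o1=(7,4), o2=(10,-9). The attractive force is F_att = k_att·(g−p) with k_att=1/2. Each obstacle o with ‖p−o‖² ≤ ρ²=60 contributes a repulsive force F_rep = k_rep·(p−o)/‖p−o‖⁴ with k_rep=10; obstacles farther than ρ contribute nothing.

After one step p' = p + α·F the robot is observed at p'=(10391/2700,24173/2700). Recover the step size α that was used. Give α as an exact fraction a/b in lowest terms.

α = 1/10

F_att = 1/2·(g−p) = 1/2·(-3,-21) = (-1.5000,-10.5000)
o1: d²=45 ≤ ρ²=60; F_rep = 10·(-3,6)/45² = (-0.0148,0.0296)
o2: d²=397 > ρ²=60 → inactive
F = F_att + ΣF_rep = (-1.5148,-10.4704)
Δp = p'−p = (-0.1515,-1.0470); α = Δx/Fx = (-409/2700) / (-409/270) = 1/10
check: Δy/Fy = (-2827/2700) / (-2827/270) = 1/10 ✓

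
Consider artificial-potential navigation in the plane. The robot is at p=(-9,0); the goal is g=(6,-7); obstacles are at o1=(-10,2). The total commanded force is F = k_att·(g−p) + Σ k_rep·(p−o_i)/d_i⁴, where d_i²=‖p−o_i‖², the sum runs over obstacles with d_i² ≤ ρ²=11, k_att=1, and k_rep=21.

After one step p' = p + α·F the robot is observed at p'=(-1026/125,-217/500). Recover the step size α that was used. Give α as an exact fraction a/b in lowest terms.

F_att = 1·(g−p) = 1·(15,-7) = (15.0000,-7.0000)
o1: d²=5 ≤ ρ²=11; F_rep = 21·(1,-2)/5² = (0.8400,-1.6800)
F = F_att + ΣF_rep = (15.8400,-8.6800)
Δp = p'−p = (0.7920,-0.4340); α = Δx/Fx = (99/125) / (396/25) = 1/20
check: Δy/Fy = (-217/500) / (-217/25) = 1/20 ✓

α = 1/20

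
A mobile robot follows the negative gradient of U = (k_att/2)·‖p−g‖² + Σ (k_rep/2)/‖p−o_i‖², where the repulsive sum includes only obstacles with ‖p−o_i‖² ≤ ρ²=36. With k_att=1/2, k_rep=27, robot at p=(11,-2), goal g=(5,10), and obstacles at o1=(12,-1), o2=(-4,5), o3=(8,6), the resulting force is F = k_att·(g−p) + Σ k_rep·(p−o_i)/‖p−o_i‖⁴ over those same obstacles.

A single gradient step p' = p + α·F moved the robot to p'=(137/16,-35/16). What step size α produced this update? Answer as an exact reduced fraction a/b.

α = 1/4

F_att = 1/2·(g−p) = 1/2·(-6,12) = (-3.0000,6.0000)
o1: d²=2 ≤ ρ²=36; F_rep = 27·(-1,-1)/2² = (-6.7500,-6.7500)
o2: d²=274 > ρ²=36 → inactive
o3: d²=73 > ρ²=36 → inactive
F = F_att + ΣF_rep = (-9.7500,-0.7500)
Δp = p'−p = (-2.4375,-0.1875); α = Δx/Fx = (-39/16) / (-39/4) = 1/4
check: Δy/Fy = (-3/16) / (-3/4) = 1/4 ✓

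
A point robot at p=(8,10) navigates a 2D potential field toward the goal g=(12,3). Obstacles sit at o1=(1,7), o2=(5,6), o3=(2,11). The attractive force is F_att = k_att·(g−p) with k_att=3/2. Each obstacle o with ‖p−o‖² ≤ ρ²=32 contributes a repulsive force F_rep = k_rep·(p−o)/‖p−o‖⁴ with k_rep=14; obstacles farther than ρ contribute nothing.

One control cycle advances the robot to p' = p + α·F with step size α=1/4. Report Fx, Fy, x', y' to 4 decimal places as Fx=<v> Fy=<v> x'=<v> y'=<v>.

Fx=6.0672 Fy=-10.4104 x'=9.5168 y'=7.3974

F_att = 3/2·(g−p) = 3/2·(4,-7) = (6.0000,-10.5000)
o1: d²=58 > ρ²=32 → inactive
o2: d²=25 ≤ ρ²=32; F_rep = 14·(3,4)/25² = (0.0672,0.0896)
o3: d²=37 > ρ²=32 → inactive
F = F_att + ΣF_rep = (6.0672,-10.4104)
p' = p + 1/4·F = (9.5168,7.3974)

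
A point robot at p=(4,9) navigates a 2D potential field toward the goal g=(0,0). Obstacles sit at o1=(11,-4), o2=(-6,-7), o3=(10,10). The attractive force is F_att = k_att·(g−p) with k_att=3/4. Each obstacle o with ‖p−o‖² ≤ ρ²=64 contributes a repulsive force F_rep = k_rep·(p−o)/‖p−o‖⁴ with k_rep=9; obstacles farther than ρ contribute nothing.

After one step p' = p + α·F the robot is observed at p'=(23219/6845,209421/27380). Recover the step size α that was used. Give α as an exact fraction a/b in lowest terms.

F_att = 3/4·(g−p) = 3/4·(-4,-9) = (-3.0000,-6.7500)
o1: d²=218 > ρ²=64 → inactive
o2: d²=356 > ρ²=64 → inactive
o3: d²=37 ≤ ρ²=64; F_rep = 9·(-6,-1)/37² = (-0.0394,-0.0066)
F = F_att + ΣF_rep = (-3.0394,-6.7566)
Δp = p'−p = (-0.6079,-1.3513); α = Δx/Fx = (-4161/6845) / (-4161/1369) = 1/5
check: Δy/Fy = (-36999/27380) / (-36999/5476) = 1/5 ✓

α = 1/5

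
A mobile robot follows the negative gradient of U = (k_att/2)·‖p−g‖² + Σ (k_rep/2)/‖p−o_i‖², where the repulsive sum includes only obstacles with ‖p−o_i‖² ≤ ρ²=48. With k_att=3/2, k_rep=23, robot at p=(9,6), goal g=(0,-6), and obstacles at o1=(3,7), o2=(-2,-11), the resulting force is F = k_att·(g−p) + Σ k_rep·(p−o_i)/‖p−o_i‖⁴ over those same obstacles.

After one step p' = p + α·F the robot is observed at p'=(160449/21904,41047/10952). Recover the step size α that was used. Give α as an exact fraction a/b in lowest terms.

α = 1/8

F_att = 3/2·(g−p) = 3/2·(-9,-12) = (-13.5000,-18.0000)
o1: d²=37 ≤ ρ²=48; F_rep = 23·(6,-1)/37² = (0.1008,-0.0168)
o2: d²=410 > ρ²=48 → inactive
F = F_att + ΣF_rep = (-13.3992,-18.0168)
Δp = p'−p = (-1.6749,-2.2521); α = Δx/Fx = (-36687/21904) / (-36687/2738) = 1/8
check: Δy/Fy = (-24665/10952) / (-24665/1369) = 1/8 ✓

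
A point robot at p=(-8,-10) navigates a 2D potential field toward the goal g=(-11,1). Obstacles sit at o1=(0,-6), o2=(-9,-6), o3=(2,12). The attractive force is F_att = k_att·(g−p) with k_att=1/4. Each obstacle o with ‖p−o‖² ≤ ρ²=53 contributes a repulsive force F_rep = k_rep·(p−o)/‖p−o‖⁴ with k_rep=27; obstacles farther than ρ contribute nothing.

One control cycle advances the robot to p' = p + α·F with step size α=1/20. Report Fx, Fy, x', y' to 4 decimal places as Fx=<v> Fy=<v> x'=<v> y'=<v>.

F_att = 1/4·(g−p) = 1/4·(-3,11) = (-0.7500,2.7500)
o1: d²=80 > ρ²=53 → inactive
o2: d²=17 ≤ ρ²=53; F_rep = 27·(1,-4)/17² = (0.0934,-0.3737)
o3: d²=584 > ρ²=53 → inactive
F = F_att + ΣF_rep = (-0.6566,2.3763)
p' = p + 1/20·F = (-8.0328,-9.8812)

Fx=-0.6566 Fy=2.3763 x'=-8.0328 y'=-9.8812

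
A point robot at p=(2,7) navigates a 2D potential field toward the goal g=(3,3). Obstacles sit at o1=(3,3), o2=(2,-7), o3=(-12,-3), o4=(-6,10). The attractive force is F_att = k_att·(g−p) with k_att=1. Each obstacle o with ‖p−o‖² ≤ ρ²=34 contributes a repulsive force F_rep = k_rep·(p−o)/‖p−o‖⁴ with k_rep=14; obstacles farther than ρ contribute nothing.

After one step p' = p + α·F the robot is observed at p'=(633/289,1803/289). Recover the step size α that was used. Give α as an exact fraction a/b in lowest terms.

F_att = 1·(g−p) = 1·(1,-4) = (1.0000,-4.0000)
o1: d²=17 ≤ ρ²=34; F_rep = 14·(-1,4)/17² = (-0.0484,0.1938)
o2: d²=196 > ρ²=34 → inactive
o3: d²=296 > ρ²=34 → inactive
o4: d²=73 > ρ²=34 → inactive
F = F_att + ΣF_rep = (0.9516,-3.8062)
Δp = p'−p = (0.1903,-0.7612); α = Δx/Fx = (55/289) / (275/289) = 1/5
check: Δy/Fy = (-220/289) / (-1100/289) = 1/5 ✓

α = 1/5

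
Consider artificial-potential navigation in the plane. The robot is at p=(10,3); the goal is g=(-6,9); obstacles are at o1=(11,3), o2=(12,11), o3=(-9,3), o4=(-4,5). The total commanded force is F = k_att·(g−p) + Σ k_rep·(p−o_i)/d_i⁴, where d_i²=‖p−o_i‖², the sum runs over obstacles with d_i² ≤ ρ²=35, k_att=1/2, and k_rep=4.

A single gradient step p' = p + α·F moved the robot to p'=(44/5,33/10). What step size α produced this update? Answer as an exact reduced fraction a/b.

α = 1/10

F_att = 1/2·(g−p) = 1/2·(-16,6) = (-8.0000,3.0000)
o1: d²=1 ≤ ρ²=35; F_rep = 4·(-1,0)/1² = (-4.0000,0.0000)
o2: d²=68 > ρ²=35 → inactive
o3: d²=361 > ρ²=35 → inactive
o4: d²=200 > ρ²=35 → inactive
F = F_att + ΣF_rep = (-12.0000,3.0000)
Δp = p'−p = (-1.2000,0.3000); α = Δx/Fx = (-6/5) / (-12) = 1/10
check: Δy/Fy = (3/10) / (3) = 1/10 ✓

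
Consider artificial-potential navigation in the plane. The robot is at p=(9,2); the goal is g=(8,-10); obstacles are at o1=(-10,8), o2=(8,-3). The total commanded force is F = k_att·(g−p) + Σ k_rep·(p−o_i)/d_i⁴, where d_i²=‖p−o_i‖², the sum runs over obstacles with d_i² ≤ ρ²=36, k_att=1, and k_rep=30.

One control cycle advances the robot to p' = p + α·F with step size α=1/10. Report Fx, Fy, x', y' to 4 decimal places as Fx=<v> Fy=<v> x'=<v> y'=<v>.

Fx=-0.9556 Fy=-11.7781 x'=8.9044 y'=0.8222

F_att = 1·(g−p) = 1·(-1,-12) = (-1.0000,-12.0000)
o1: d²=397 > ρ²=36 → inactive
o2: d²=26 ≤ ρ²=36; F_rep = 30·(1,5)/26² = (0.0444,0.2219)
F = F_att + ΣF_rep = (-0.9556,-11.7781)
p' = p + 1/10·F = (8.9044,0.8222)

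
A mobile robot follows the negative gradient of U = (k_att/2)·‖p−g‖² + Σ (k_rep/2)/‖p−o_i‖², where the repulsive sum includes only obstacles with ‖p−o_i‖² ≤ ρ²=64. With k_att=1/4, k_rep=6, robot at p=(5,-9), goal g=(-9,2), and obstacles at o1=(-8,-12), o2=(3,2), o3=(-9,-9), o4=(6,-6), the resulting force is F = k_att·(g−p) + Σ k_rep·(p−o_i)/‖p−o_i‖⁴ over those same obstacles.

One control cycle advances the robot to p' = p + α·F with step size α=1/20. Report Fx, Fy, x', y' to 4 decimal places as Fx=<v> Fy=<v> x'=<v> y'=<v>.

Fx=-3.5600 Fy=2.5700 x'=4.8220 y'=-8.8715

F_att = 1/4·(g−p) = 1/4·(-14,11) = (-3.5000,2.7500)
o1: d²=178 > ρ²=64 → inactive
o2: d²=125 > ρ²=64 → inactive
o3: d²=196 > ρ²=64 → inactive
o4: d²=10 ≤ ρ²=64; F_rep = 6·(-1,-3)/10² = (-0.0600,-0.1800)
F = F_att + ΣF_rep = (-3.5600,2.5700)
p' = p + 1/20·F = (4.8220,-8.8715)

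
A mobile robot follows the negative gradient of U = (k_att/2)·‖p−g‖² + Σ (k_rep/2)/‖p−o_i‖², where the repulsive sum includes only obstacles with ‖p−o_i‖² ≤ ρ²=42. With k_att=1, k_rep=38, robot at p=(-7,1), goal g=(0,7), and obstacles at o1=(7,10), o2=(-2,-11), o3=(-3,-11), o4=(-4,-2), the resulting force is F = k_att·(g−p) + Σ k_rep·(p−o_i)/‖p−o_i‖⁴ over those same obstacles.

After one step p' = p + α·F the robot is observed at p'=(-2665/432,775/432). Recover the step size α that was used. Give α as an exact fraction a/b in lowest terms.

F_att = 1·(g−p) = 1·(7,6) = (7.0000,6.0000)
o1: d²=277 > ρ²=42 → inactive
o2: d²=169 > ρ²=42 → inactive
o3: d²=160 > ρ²=42 → inactive
o4: d²=18 ≤ ρ²=42; F_rep = 38·(-3,3)/18² = (-0.3519,0.3519)
F = F_att + ΣF_rep = (6.6481,6.3519)
Δp = p'−p = (0.8310,0.7940); α = Δx/Fx = (359/432) / (359/54) = 1/8
check: Δy/Fy = (343/432) / (343/54) = 1/8 ✓

α = 1/8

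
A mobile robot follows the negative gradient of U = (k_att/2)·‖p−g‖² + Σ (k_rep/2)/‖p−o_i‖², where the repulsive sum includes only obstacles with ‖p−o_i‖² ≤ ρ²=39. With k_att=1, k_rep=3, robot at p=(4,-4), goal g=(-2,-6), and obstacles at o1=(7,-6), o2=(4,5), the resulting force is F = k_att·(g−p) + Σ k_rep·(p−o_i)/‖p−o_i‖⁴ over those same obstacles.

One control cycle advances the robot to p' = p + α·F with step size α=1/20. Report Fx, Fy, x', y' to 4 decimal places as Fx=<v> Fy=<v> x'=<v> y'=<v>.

Fx=-6.0533 Fy=-1.9645 x'=3.6973 y'=-4.0982

F_att = 1·(g−p) = 1·(-6,-2) = (-6.0000,-2.0000)
o1: d²=13 ≤ ρ²=39; F_rep = 3·(-3,2)/13² = (-0.0533,0.0355)
o2: d²=81 > ρ²=39 → inactive
F = F_att + ΣF_rep = (-6.0533,-1.9645)
p' = p + 1/20·F = (3.6973,-4.0982)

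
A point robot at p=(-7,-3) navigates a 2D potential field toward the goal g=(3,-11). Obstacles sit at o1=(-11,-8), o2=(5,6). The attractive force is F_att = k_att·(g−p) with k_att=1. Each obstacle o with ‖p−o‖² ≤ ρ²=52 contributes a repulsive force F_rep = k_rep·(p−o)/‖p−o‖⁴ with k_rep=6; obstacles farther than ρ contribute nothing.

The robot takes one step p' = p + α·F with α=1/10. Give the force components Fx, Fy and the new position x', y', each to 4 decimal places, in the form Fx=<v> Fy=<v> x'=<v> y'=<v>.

Fx=10.0143 Fy=-7.9822 x'=-5.9986 y'=-3.7982

F_att = 1·(g−p) = 1·(10,-8) = (10.0000,-8.0000)
o1: d²=41 ≤ ρ²=52; F_rep = 6·(4,5)/41² = (0.0143,0.0178)
o2: d²=225 > ρ²=52 → inactive
F = F_att + ΣF_rep = (10.0143,-7.9822)
p' = p + 1/10·F = (-5.9986,-3.7982)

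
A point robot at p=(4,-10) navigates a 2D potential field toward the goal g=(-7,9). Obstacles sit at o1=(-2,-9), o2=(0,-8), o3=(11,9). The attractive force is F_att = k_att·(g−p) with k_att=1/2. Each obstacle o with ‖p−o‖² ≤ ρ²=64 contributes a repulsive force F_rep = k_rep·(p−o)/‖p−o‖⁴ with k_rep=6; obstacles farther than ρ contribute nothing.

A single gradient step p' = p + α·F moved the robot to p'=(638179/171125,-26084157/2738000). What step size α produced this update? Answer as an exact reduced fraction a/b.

α = 1/20

F_att = 1/2·(g−p) = 1/2·(-11,19) = (-5.5000,9.5000)
o1: d²=37 ≤ ρ²=64; F_rep = 6·(6,-1)/37² = (0.0263,-0.0044)
o2: d²=20 ≤ ρ²=64; F_rep = 6·(4,-2)/20² = (0.0600,-0.0300)
o3: d²=410 > ρ²=64 → inactive
F = F_att + ΣF_rep = (-5.4137,9.4656)
Δp = p'−p = (-0.2707,0.4733); α = Δx/Fx = (-46321/171125) / (-185284/34225) = 1/20
check: Δy/Fy = (1295843/2738000) / (1295843/136900) = 1/20 ✓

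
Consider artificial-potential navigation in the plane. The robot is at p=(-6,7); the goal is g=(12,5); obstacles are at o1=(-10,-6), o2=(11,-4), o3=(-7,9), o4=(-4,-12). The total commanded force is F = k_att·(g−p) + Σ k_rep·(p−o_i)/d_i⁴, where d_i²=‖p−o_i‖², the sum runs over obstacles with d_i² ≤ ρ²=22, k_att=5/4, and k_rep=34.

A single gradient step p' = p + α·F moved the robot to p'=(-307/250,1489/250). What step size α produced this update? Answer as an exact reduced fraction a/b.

F_att = 5/4·(g−p) = 5/4·(18,-2) = (22.5000,-2.5000)
o1: d²=185 > ρ²=22 → inactive
o2: d²=410 > ρ²=22 → inactive
o3: d²=5 ≤ ρ²=22; F_rep = 34·(1,-2)/5² = (1.3600,-2.7200)
o4: d²=365 > ρ²=22 → inactive
F = F_att + ΣF_rep = (23.8600,-5.2200)
Δp = p'−p = (4.7720,-1.0440); α = Δx/Fx = (1193/250) / (1193/50) = 1/5
check: Δy/Fy = (-261/250) / (-261/50) = 1/5 ✓

α = 1/5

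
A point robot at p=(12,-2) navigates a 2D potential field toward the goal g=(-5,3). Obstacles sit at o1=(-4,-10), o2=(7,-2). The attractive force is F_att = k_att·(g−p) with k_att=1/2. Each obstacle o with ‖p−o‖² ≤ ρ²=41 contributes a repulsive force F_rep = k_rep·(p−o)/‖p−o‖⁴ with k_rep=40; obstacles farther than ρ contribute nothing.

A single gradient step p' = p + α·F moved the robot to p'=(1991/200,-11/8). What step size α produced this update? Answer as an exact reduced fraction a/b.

F_att = 1/2·(g−p) = 1/2·(-17,5) = (-8.5000,2.5000)
o1: d²=320 > ρ²=41 → inactive
o2: d²=25 ≤ ρ²=41; F_rep = 40·(5,0)/25² = (0.3200,0.0000)
F = F_att + ΣF_rep = (-8.1800,2.5000)
Δp = p'−p = (-2.0450,0.6250); α = Δx/Fx = (-409/200) / (-409/50) = 1/4
check: Δy/Fy = (5/8) / (5/2) = 1/4 ✓

α = 1/4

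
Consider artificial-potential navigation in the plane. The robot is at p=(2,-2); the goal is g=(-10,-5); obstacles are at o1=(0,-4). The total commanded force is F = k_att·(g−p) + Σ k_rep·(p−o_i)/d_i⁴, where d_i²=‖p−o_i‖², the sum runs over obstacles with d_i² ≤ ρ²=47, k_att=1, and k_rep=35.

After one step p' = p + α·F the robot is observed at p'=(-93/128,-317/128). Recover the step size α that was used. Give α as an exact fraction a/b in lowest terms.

α = 1/4

F_att = 1·(g−p) = 1·(-12,-3) = (-12.0000,-3.0000)
o1: d²=8 ≤ ρ²=47; F_rep = 35·(2,2)/8² = (1.0938,1.0938)
F = F_att + ΣF_rep = (-10.9062,-1.9062)
Δp = p'−p = (-2.7266,-0.4766); α = Δx/Fx = (-349/128) / (-349/32) = 1/4
check: Δy/Fy = (-61/128) / (-61/32) = 1/4 ✓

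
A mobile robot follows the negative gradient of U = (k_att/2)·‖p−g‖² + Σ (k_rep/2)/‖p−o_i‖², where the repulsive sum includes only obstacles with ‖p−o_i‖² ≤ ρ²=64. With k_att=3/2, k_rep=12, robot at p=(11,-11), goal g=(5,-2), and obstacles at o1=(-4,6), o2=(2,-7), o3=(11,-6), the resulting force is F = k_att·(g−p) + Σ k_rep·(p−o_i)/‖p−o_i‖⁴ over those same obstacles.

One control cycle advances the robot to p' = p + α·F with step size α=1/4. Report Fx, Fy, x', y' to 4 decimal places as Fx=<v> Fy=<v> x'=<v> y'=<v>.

Fx=-9.0000 Fy=13.4040 x'=8.7500 y'=-7.6490

F_att = 3/2·(g−p) = 3/2·(-6,9) = (-9.0000,13.5000)
o1: d²=514 > ρ²=64 → inactive
o2: d²=97 > ρ²=64 → inactive
o3: d²=25 ≤ ρ²=64; F_rep = 12·(0,-5)/25² = (0.0000,-0.0960)
F = F_att + ΣF_rep = (-9.0000,13.4040)
p' = p + 1/4·F = (8.7500,-7.6490)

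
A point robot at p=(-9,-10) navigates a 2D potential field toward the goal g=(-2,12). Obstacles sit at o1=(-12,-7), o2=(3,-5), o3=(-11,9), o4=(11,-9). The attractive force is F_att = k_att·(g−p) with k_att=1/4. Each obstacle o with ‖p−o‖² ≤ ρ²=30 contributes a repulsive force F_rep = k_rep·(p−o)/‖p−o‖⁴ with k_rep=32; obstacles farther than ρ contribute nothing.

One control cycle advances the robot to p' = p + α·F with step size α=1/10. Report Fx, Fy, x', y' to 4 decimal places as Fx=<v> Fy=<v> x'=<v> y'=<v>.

F_att = 1/4·(g−p) = 1/4·(7,22) = (1.7500,5.5000)
o1: d²=18 ≤ ρ²=30; F_rep = 32·(3,-3)/18² = (0.2963,-0.2963)
o2: d²=169 > ρ²=30 → inactive
o3: d²=365 > ρ²=30 → inactive
o4: d²=401 > ρ²=30 → inactive
F = F_att + ΣF_rep = (2.0463,5.2037)
p' = p + 1/10·F = (-8.7954,-9.4796)

Fx=2.0463 Fy=5.2037 x'=-8.7954 y'=-9.4796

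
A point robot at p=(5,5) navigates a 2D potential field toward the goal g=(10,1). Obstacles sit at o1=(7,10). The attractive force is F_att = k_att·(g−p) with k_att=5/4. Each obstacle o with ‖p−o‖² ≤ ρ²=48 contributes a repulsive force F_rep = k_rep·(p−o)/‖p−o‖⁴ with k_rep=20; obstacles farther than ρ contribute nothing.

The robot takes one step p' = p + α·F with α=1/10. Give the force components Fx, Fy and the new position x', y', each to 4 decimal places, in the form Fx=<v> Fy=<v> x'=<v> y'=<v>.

Fx=6.2024 Fy=-5.1189 x'=5.6202 y'=4.4881

F_att = 5/4·(g−p) = 5/4·(5,-4) = (6.2500,-5.0000)
o1: d²=29 ≤ ρ²=48; F_rep = 20·(-2,-5)/29² = (-0.0476,-0.1189)
F = F_att + ΣF_rep = (6.2024,-5.1189)
p' = p + 1/10·F = (5.6202,4.4881)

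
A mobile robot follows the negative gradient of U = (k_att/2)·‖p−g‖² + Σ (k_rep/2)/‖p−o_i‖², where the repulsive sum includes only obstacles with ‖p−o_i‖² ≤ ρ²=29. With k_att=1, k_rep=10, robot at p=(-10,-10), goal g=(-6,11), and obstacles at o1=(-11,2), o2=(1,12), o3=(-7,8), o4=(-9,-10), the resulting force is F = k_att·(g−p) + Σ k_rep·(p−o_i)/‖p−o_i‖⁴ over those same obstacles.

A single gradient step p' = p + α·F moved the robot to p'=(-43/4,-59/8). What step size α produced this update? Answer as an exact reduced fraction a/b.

F_att = 1·(g−p) = 1·(4,21) = (4.0000,21.0000)
o1: d²=145 > ρ²=29 → inactive
o2: d²=605 > ρ²=29 → inactive
o3: d²=333 > ρ²=29 → inactive
o4: d²=1 ≤ ρ²=29; F_rep = 10·(-1,0)/1² = (-10.0000,0.0000)
F = F_att + ΣF_rep = (-6.0000,21.0000)
Δp = p'−p = (-0.7500,2.6250); α = Δx/Fx = (-3/4) / (-6) = 1/8
check: Δy/Fy = (21/8) / (21) = 1/8 ✓

α = 1/8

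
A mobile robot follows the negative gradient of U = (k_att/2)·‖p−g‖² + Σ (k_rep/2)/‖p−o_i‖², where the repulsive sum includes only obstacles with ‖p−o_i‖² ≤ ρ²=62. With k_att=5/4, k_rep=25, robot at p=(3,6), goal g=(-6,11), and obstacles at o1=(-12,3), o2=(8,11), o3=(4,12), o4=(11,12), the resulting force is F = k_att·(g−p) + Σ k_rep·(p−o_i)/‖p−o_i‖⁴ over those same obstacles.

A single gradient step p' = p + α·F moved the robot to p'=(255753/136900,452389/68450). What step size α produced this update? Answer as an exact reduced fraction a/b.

F_att = 5/4·(g−p) = 5/4·(-9,5) = (-11.2500,6.2500)
o1: d²=234 > ρ²=62 → inactive
o2: d²=50 ≤ ρ²=62; F_rep = 25·(-5,-5)/50² = (-0.0500,-0.0500)
o3: d²=37 ≤ ρ²=62; F_rep = 25·(-1,-6)/37² = (-0.0183,-0.1096)
o4: d²=100 > ρ²=62 → inactive
F = F_att + ΣF_rep = (-11.3183,6.0904)
Δp = p'−p = (-1.1318,0.6090); α = Δx/Fx = (-154947/136900) / (-154947/13690) = 1/10
check: Δy/Fy = (41689/68450) / (41689/6845) = 1/10 ✓

α = 1/10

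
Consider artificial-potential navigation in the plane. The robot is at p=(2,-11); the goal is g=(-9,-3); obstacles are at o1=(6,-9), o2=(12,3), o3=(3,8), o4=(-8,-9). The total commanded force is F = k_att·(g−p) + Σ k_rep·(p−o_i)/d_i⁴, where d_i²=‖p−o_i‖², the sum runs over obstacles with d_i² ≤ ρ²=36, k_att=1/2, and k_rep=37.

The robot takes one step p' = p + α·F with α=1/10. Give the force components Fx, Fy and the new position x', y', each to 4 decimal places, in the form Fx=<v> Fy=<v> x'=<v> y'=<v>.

F_att = 1/2·(g−p) = 1/2·(-11,8) = (-5.5000,4.0000)
o1: d²=20 ≤ ρ²=36; F_rep = 37·(-4,-2)/20² = (-0.3700,-0.1850)
o2: d²=296 > ρ²=36 → inactive
o3: d²=362 > ρ²=36 → inactive
o4: d²=104 > ρ²=36 → inactive
F = F_att + ΣF_rep = (-5.8700,3.8150)
p' = p + 1/10·F = (1.4130,-10.6185)

Fx=-5.8700 Fy=3.8150 x'=1.4130 y'=-10.6185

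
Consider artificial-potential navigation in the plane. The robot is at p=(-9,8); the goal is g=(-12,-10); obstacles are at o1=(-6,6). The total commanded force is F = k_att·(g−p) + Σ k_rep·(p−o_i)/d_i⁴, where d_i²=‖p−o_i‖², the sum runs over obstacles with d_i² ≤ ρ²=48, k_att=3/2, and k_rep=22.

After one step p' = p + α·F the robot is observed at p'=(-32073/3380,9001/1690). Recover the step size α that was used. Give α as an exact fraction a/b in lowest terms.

F_att = 3/2·(g−p) = 3/2·(-3,-18) = (-4.5000,-27.0000)
o1: d²=13 ≤ ρ²=48; F_rep = 22·(-3,2)/13² = (-0.3905,0.2604)
F = F_att + ΣF_rep = (-4.8905,-26.7396)
Δp = p'−p = (-0.4891,-2.6740); α = Δx/Fx = (-1653/3380) / (-1653/338) = 1/10
check: Δy/Fy = (-4519/1690) / (-4519/169) = 1/10 ✓

α = 1/10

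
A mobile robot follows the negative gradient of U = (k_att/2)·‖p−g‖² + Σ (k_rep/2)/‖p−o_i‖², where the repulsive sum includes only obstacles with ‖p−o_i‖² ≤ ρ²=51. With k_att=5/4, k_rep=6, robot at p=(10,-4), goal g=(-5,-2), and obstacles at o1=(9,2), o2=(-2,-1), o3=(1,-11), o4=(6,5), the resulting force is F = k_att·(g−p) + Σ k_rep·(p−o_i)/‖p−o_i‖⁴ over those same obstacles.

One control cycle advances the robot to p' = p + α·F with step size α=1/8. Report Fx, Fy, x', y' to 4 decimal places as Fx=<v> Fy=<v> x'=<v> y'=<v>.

F_att = 5/4·(g−p) = 5/4·(-15,2) = (-18.7500,2.5000)
o1: d²=37 ≤ ρ²=51; F_rep = 6·(1,-6)/37² = (0.0044,-0.0263)
o2: d²=153 > ρ²=51 → inactive
o3: d²=130 > ρ²=51 → inactive
o4: d²=97 > ρ²=51 → inactive
F = F_att + ΣF_rep = (-18.7456,2.4737)
p' = p + 1/8·F = (7.6568,-3.6908)

Fx=-18.7456 Fy=2.4737 x'=7.6568 y'=-3.6908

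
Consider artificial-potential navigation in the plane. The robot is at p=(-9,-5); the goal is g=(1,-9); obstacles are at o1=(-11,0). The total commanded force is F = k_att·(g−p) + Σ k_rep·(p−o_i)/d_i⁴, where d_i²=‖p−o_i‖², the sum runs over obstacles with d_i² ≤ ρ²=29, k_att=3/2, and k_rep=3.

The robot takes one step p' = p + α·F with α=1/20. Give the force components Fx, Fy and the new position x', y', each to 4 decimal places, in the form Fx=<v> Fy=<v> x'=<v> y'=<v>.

Fx=15.0071 Fy=-6.0178 x'=-8.2496 y'=-5.3009

F_att = 3/2·(g−p) = 3/2·(10,-4) = (15.0000,-6.0000)
o1: d²=29 ≤ ρ²=29; F_rep = 3·(2,-5)/29² = (0.0071,-0.0178)
F = F_att + ΣF_rep = (15.0071,-6.0178)
p' = p + 1/20·F = (-8.2496,-5.3009)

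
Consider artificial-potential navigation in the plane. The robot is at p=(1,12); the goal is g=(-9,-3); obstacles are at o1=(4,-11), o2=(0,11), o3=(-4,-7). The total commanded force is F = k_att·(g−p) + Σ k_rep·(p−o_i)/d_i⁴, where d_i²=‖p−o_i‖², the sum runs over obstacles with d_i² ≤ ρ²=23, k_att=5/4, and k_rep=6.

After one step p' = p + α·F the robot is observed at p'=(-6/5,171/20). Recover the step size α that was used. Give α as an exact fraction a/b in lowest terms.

F_att = 5/4·(g−p) = 5/4·(-10,-15) = (-12.5000,-18.7500)
o1: d²=538 > ρ²=23 → inactive
o2: d²=2 ≤ ρ²=23; F_rep = 6·(1,1)/2² = (1.5000,1.5000)
o3: d²=386 > ρ²=23 → inactive
F = F_att + ΣF_rep = (-11.0000,-17.2500)
Δp = p'−p = (-2.2000,-3.4500); α = Δx/Fx = (-11/5) / (-11) = 1/5
check: Δy/Fy = (-69/20) / (-69/4) = 1/5 ✓

α = 1/5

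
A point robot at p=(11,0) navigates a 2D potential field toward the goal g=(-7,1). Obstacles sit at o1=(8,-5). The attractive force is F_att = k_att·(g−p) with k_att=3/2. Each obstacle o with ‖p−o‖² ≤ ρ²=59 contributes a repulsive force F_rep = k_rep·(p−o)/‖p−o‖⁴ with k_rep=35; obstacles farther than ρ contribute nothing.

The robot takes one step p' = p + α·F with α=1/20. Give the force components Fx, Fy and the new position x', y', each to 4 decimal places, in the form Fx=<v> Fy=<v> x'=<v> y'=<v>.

Fx=-26.9092 Fy=1.6514 x'=9.6545 y'=0.0826

F_att = 3/2·(g−p) = 3/2·(-18,1) = (-27.0000,1.5000)
o1: d²=34 ≤ ρ²=59; F_rep = 35·(3,5)/34² = (0.0908,0.1514)
F = F_att + ΣF_rep = (-26.9092,1.6514)
p' = p + 1/20·F = (9.6545,0.0826)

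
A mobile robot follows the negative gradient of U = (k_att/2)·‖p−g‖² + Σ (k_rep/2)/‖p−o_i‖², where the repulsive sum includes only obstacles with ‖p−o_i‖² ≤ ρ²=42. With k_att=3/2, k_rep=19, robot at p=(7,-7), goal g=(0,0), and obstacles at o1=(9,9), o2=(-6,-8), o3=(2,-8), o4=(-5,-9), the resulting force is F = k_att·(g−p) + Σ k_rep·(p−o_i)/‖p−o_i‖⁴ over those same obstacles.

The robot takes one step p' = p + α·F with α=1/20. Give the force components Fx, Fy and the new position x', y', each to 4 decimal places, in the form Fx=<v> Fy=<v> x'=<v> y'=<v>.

F_att = 3/2·(g−p) = 3/2·(-7,7) = (-10.5000,10.5000)
o1: d²=260 > ρ²=42 → inactive
o2: d²=170 > ρ²=42 → inactive
o3: d²=26 ≤ ρ²=42; F_rep = 19·(5,1)/26² = (0.1405,0.0281)
o4: d²=148 > ρ²=42 → inactive
F = F_att + ΣF_rep = (-10.3595,10.5281)
p' = p + 1/20·F = (6.4820,-6.4736)

Fx=-10.3595 Fy=10.5281 x'=6.4820 y'=-6.4736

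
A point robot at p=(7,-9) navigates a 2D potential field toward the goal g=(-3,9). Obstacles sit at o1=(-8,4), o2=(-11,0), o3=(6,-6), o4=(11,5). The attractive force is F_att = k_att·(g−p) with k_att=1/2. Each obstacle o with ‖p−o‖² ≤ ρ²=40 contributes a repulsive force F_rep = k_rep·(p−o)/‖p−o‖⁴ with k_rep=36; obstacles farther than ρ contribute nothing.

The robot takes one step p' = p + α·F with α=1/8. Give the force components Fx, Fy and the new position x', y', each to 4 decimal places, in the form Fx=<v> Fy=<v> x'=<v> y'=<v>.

Fx=-4.6400 Fy=7.9200 x'=6.4200 y'=-8.0100

F_att = 1/2·(g−p) = 1/2·(-10,18) = (-5.0000,9.0000)
o1: d²=394 > ρ²=40 → inactive
o2: d²=405 > ρ²=40 → inactive
o3: d²=10 ≤ ρ²=40; F_rep = 36·(1,-3)/10² = (0.3600,-1.0800)
o4: d²=212 > ρ²=40 → inactive
F = F_att + ΣF_rep = (-4.6400,7.9200)
p' = p + 1/8·F = (6.4200,-8.0100)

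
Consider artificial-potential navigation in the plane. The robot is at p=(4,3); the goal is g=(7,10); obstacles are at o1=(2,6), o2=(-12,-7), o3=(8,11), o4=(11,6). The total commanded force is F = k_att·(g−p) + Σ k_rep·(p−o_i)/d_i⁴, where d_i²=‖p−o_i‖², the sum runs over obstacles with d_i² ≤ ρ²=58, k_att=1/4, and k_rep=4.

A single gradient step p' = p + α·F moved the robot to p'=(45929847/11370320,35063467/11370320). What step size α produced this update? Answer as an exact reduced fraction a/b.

F_att = 1/4·(g−p) = 1/4·(3,7) = (0.7500,1.7500)
o1: d²=13 ≤ ρ²=58; F_rep = 4·(2,-3)/13² = (0.0473,-0.0710)
o2: d²=356 > ρ²=58 → inactive
o3: d²=80 > ρ²=58 → inactive
o4: d²=58 ≤ ρ²=58; F_rep = 4·(-7,-3)/58² = (-0.0083,-0.0036)
F = F_att + ΣF_rep = (0.7890,1.6754)
Δp = p'−p = (0.0395,0.0838); α = Δx/Fx = (448567/11370320) / (448567/568516) = 1/20
check: Δy/Fy = (952507/11370320) / (952507/568516) = 1/20 ✓

α = 1/20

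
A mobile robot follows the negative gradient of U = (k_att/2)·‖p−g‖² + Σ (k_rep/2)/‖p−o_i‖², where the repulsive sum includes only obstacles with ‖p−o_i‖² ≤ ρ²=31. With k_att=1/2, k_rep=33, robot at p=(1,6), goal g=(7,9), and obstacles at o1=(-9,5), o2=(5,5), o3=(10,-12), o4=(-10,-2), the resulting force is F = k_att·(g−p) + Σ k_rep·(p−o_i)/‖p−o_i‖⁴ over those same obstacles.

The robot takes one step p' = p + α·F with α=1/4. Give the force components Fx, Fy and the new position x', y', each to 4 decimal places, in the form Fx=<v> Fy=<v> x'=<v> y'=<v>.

F_att = 1/2·(g−p) = 1/2·(6,3) = (3.0000,1.5000)
o1: d²=101 > ρ²=31 → inactive
o2: d²=17 ≤ ρ²=31; F_rep = 33·(-4,1)/17² = (-0.4567,0.1142)
o3: d²=405 > ρ²=31 → inactive
o4: d²=185 > ρ²=31 → inactive
F = F_att + ΣF_rep = (2.5433,1.6142)
p' = p + 1/4·F = (1.6358,6.4035)

Fx=2.5433 Fy=1.6142 x'=1.6358 y'=6.4035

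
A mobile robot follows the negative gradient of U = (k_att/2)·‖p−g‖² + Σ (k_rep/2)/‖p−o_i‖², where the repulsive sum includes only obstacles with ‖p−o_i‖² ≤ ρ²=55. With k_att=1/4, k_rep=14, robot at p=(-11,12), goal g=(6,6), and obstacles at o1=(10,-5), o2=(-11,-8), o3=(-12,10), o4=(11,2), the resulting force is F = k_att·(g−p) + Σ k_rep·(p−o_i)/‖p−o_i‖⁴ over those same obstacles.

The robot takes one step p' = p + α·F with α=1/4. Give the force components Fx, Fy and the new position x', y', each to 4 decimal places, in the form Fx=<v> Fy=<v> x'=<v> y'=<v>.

F_att = 1/4·(g−p) = 1/4·(17,-6) = (4.2500,-1.5000)
o1: d²=730 > ρ²=55 → inactive
o2: d²=400 > ρ²=55 → inactive
o3: d²=5 ≤ ρ²=55; F_rep = 14·(1,2)/5² = (0.5600,1.1200)
o4: d²=584 > ρ²=55 → inactive
F = F_att + ΣF_rep = (4.8100,-0.3800)
p' = p + 1/4·F = (-9.7975,11.9050)

Fx=4.8100 Fy=-0.3800 x'=-9.7975 y'=11.9050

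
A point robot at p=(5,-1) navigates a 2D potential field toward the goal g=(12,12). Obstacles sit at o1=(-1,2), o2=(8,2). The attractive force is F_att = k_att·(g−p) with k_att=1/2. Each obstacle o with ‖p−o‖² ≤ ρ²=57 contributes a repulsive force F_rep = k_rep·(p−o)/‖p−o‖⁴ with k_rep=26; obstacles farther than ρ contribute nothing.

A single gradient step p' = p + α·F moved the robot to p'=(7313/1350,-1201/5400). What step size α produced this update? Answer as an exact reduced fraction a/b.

F_att = 1/2·(g−p) = 1/2·(7,13) = (3.5000,6.5000)
o1: d²=45 ≤ ρ²=57; F_rep = 26·(6,-3)/45² = (0.0770,-0.0385)
o2: d²=18 ≤ ρ²=57; F_rep = 26·(-3,-3)/18² = (-0.2407,-0.2407)
F = F_att + ΣF_rep = (3.3363,6.2207)
Δp = p'−p = (0.4170,0.7776); α = Δx/Fx = (563/1350) / (2252/675) = 1/8
check: Δy/Fy = (4199/5400) / (4199/675) = 1/8 ✓

α = 1/8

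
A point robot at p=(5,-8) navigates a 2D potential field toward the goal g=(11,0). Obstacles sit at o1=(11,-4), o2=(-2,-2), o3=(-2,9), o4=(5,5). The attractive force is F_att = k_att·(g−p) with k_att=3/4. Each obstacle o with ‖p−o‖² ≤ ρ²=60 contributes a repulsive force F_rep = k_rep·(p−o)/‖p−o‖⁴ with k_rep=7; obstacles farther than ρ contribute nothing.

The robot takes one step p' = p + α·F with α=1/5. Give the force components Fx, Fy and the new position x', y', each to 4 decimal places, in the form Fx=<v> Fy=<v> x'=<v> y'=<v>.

F_att = 3/4·(g−p) = 3/4·(6,8) = (4.5000,6.0000)
o1: d²=52 ≤ ρ²=60; F_rep = 7·(-6,-4)/52² = (-0.0155,-0.0104)
o2: d²=85 > ρ²=60 → inactive
o3: d²=338 > ρ²=60 → inactive
o4: d²=169 > ρ²=60 → inactive
F = F_att + ΣF_rep = (4.4845,5.9896)
p' = p + 1/5·F = (5.8969,-6.8021)

Fx=4.4845 Fy=5.9896 x'=5.8969 y'=-6.8021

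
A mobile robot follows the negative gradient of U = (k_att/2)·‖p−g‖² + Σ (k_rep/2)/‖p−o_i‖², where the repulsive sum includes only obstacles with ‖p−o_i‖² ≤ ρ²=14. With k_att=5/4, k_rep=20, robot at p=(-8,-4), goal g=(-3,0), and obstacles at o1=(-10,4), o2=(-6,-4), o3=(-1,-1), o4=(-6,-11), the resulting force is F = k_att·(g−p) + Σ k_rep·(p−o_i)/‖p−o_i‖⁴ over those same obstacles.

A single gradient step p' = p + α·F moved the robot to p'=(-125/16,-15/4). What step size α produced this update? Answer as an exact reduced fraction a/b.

α = 1/20

F_att = 5/4·(g−p) = 5/4·(5,4) = (6.2500,5.0000)
o1: d²=68 > ρ²=14 → inactive
o2: d²=4 ≤ ρ²=14; F_rep = 20·(-2,0)/4² = (-2.5000,0.0000)
o3: d²=58 > ρ²=14 → inactive
o4: d²=53 > ρ²=14 → inactive
F = F_att + ΣF_rep = (3.7500,5.0000)
Δp = p'−p = (0.1875,0.2500); α = Δx/Fx = (3/16) / (15/4) = 1/20
check: Δy/Fy = (1/4) / (5) = 1/20 ✓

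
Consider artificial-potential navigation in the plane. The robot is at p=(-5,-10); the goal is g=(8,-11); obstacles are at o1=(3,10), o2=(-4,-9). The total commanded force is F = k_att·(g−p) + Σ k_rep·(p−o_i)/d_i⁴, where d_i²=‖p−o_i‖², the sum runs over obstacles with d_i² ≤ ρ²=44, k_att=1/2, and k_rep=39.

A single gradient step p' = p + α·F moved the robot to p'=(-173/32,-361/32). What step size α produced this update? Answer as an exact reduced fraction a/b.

F_att = 1/2·(g−p) = 1/2·(13,-1) = (6.5000,-0.5000)
o1: d²=464 > ρ²=44 → inactive
o2: d²=2 ≤ ρ²=44; F_rep = 39·(-1,-1)/2² = (-9.7500,-9.7500)
F = F_att + ΣF_rep = (-3.2500,-10.2500)
Δp = p'−p = (-0.4062,-1.2812); α = Δx/Fx = (-13/32) / (-13/4) = 1/8
check: Δy/Fy = (-41/32) / (-41/4) = 1/8 ✓

α = 1/8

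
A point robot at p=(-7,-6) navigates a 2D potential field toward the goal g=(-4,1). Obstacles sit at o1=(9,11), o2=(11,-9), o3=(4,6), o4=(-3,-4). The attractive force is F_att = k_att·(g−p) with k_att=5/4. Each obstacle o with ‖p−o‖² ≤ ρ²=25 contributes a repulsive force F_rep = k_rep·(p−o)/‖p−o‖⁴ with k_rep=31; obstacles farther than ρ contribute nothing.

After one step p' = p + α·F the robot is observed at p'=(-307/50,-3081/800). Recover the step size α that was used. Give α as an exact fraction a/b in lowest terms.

α = 1/4

F_att = 5/4·(g−p) = 5/4·(3,7) = (3.7500,8.7500)
o1: d²=545 > ρ²=25 → inactive
o2: d²=333 > ρ²=25 → inactive
o3: d²=265 > ρ²=25 → inactive
o4: d²=20 ≤ ρ²=25; F_rep = 31·(-4,-2)/20² = (-0.3100,-0.1550)
F = F_att + ΣF_rep = (3.4400,8.5950)
Δp = p'−p = (0.8600,2.1488); α = Δx/Fx = (43/50) / (86/25) = 1/4
check: Δy/Fy = (1719/800) / (1719/200) = 1/4 ✓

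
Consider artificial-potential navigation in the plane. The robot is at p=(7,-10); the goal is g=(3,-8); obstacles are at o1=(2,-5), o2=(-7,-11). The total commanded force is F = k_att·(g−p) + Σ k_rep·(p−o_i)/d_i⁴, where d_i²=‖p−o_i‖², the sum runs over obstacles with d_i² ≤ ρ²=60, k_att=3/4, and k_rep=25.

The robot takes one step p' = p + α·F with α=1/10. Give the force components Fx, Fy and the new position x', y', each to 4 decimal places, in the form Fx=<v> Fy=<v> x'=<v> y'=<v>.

F_att = 3/4·(g−p) = 3/4·(-4,2) = (-3.0000,1.5000)
o1: d²=50 ≤ ρ²=60; F_rep = 25·(5,-5)/50² = (0.0500,-0.0500)
o2: d²=197 > ρ²=60 → inactive
F = F_att + ΣF_rep = (-2.9500,1.4500)
p' = p + 1/10·F = (6.7050,-9.8550)

Fx=-2.9500 Fy=1.4500 x'=6.7050 y'=-9.8550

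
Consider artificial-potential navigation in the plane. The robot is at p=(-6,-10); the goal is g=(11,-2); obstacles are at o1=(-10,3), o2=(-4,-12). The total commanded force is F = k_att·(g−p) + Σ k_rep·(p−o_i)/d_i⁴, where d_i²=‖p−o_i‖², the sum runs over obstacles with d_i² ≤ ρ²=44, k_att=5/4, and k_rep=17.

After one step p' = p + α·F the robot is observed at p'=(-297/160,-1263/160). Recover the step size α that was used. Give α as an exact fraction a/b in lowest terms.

α = 1/5

F_att = 5/4·(g−p) = 5/4·(17,8) = (21.2500,10.0000)
o1: d²=185 > ρ²=44 → inactive
o2: d²=8 ≤ ρ²=44; F_rep = 17·(-2,2)/8² = (-0.5312,0.5312)
F = F_att + ΣF_rep = (20.7188,10.5312)
Δp = p'−p = (4.1437,2.1063); α = Δx/Fx = (663/160) / (663/32) = 1/5
check: Δy/Fy = (337/160) / (337/32) = 1/5 ✓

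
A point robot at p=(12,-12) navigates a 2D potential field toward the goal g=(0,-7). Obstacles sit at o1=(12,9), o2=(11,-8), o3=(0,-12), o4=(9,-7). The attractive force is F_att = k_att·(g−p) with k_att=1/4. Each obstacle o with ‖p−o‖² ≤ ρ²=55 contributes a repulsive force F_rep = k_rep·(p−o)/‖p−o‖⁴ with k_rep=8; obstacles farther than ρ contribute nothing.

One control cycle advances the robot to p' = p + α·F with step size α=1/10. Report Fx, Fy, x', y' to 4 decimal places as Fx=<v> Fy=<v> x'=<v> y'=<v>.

Fx=-2.9516 Fy=1.1047 x'=11.7048 y'=-11.8895

F_att = 1/4·(g−p) = 1/4·(-12,5) = (-3.0000,1.2500)
o1: d²=441 > ρ²=55 → inactive
o2: d²=17 ≤ ρ²=55; F_rep = 8·(1,-4)/17² = (0.0277,-0.1107)
o3: d²=144 > ρ²=55 → inactive
o4: d²=34 ≤ ρ²=55; F_rep = 8·(3,-5)/34² = (0.0208,-0.0346)
F = F_att + ΣF_rep = (-2.9516,1.1047)
p' = p + 1/10·F = (11.7048,-11.8895)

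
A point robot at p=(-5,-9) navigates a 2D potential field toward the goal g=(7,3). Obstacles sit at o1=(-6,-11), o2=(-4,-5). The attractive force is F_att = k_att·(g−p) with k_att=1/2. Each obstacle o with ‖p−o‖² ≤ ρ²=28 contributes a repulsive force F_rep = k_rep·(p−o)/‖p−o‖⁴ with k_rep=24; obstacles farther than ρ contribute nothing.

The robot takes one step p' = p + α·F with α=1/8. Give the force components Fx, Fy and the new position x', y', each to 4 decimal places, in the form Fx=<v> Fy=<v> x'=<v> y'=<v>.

Fx=6.8770 Fy=7.5878 x'=-4.1404 y'=-8.0515

F_att = 1/2·(g−p) = 1/2·(12,12) = (6.0000,6.0000)
o1: d²=5 ≤ ρ²=28; F_rep = 24·(1,2)/5² = (0.9600,1.9200)
o2: d²=17 ≤ ρ²=28; F_rep = 24·(-1,-4)/17² = (-0.0830,-0.3322)
F = F_att + ΣF_rep = (6.8770,7.5878)
p' = p + 1/8·F = (-4.1404,-8.0515)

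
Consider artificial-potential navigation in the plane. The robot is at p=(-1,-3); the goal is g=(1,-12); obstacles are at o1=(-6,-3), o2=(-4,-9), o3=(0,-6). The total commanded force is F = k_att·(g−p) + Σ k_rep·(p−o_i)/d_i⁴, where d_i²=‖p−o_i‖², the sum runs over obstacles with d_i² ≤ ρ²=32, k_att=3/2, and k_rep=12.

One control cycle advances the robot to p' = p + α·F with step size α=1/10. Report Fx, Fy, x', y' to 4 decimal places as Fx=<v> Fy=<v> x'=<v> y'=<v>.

F_att = 3/2·(g−p) = 3/2·(2,-9) = (3.0000,-13.5000)
o1: d²=25 ≤ ρ²=32; F_rep = 12·(5,0)/25² = (0.0960,0.0000)
o2: d²=45 > ρ²=32 → inactive
o3: d²=10 ≤ ρ²=32; F_rep = 12·(-1,3)/10² = (-0.1200,0.3600)
F = F_att + ΣF_rep = (2.9760,-13.1400)
p' = p + 1/10·F = (-0.7024,-4.3140)

Fx=2.9760 Fy=-13.1400 x'=-0.7024 y'=-4.3140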